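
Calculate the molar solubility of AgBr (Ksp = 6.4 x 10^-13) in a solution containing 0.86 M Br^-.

s ≈ 7.4e-13 M

AgBr(s) ⇌ Ag^+ + Br^-
Ksp = [Ag^+][Br^-]
Let s be the molar solubility in this solution. [Ag^+] = s, [Br^-] = 0.86 + s ≈ 0.86 (since the Br^- already present dominates).
Ksp ≈ s × 0.86
s = 7.4 × 10^-13 M
Check: s = 7.4 x 10^-13 ≪ 0.86, so the approximation is valid.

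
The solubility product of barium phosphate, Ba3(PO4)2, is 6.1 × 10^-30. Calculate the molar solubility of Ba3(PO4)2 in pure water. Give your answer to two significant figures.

Ba3(PO4)2(s) ⇌ 3 Ba^2+ + 2 PO4^3-
Ksp = [Ba^2+]^3[PO4^3-]^2
With molar solubility s: [Ba^2+] = 3s, [PO4^3-] = 2s.
Ksp = (3s)^3(2s)^2 = 108s^5
Solving, s = (6.1 × 10^-30/108)^(1/5) = 5.6 × 10^-7 M

s = 5.6e-7 M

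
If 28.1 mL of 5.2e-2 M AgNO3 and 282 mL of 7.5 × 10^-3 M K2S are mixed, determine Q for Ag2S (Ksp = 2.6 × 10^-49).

Total volume = 28.1 + 282 = 310.1 mL.
[Ag^+] = 5.2 x 10^-2 × (28.1/310.1) = 4.71 x 10^-3 M
[S^2-] = 7.5 x 10^-3 × (282/310.1) = 6.82 × 10^-3 M
Ag2S(s) <=> 2 Ag^+ + S^2-, so Q = [Ag^+]^2[S^2-]
Q = (4.71 × 10^-3)^2(6.82 × 10^-3) = 1.5 x 10^-7
Q > Ksp, so Ag2S will precipitate.

Q = 1.5 x 10^-7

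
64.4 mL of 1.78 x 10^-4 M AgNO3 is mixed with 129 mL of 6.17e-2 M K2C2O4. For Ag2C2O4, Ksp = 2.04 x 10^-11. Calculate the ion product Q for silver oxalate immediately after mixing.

Q ≈ 1.45 × 10^-10

Total volume = 64.4 + 129 = 193.4 mL.
[Ag^+] = 1.78 × 10^-4 × (64.4/193.4) = 5.927 × 10^-5 M
[C2O4^2-] = 6.17 × 10^-2 × (129/193.4) = 4.115 x 10^-2 M
Ag2C2O4(s) ⇌ 2 Ag^+ + C2O4^2-, so Q = [Ag^+]^2[C2O4^2-]
Q = (5.927 × 10^-5)^2(4.115 × 10^-2) = 1.45 x 10^-10
Q > Ksp, so Ag2C2O4 will precipitate.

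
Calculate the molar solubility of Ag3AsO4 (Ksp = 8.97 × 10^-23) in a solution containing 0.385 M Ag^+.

s ≈ 1.57e-21 M

Ag3AsO4(s) ⇌ 3 Ag^+(aq) + AsO4^3-(aq)
Ksp = [Ag^+]^3[AsO4^3-]
If s mol/L dissolves here, [Ag^+] = 0.385 + 3s ≈ 0.385, [AsO4^3-] = s (Ksp is small, so little additional dissolves).
Ksp ≈ (0.385)^3 × s
s = 1.57 x 10^-21 M
Check: 3s = 4.7 × 10^-21 ≪ 0.385, so the approximation is valid.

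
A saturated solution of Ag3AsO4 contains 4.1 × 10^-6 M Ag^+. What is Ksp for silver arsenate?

Ksp = 9.4 × 10^-23

Ag3AsO4(s) ⇌ 3 Ag^+(aq) + AsO4^3-(aq)
Stoichiometry gives [AsO4^3-] = (1/3)[Ag^+] = 1.37 × 10^-6 M.
Ksp = [Ag^+]^3[AsO4^3-]
Ksp = (4.1 × 10^-6)^3 × 1.37 × 10^-6 = 9.4 x 10^-23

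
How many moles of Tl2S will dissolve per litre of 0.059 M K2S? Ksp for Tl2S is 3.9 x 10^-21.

1.3e-10 M

Tl2S(s) <=> 2 Tl^+(aq) + S^2-(aq)
Ksp = [Tl^+]^2[S^2-]
If s mol/L dissolves here, [Tl^+] = 2s, [S^2-] = 0.059 + s ≈ 0.059 (Ksp is small, so little additional dissolves).
Ksp ≈ (2s)^2 × 0.059
s = 1.3 × 10^-10 M
Check: s = 1.3 x 10^-10 ≪ 0.059, so the approximation is valid.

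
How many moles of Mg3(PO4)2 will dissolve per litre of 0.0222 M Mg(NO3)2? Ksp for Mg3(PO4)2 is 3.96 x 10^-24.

Mg3(PO4)2(s) ⇌ 3 Mg^2+(aq) + 2 PO4^3-(aq)
Ksp = [Mg^2+]^3[PO4^3-]^2
Let s = moles of Mg3(PO4)2 that dissolve per litre. [Mg^2+] = 0.0222 + 3s ≈ 0.0222, [PO4^3-] = 2s (common-ion effect: Mg^2+ is already 0.0222 M).
Ksp ≈ (0.0222)^3 × (2s)^2
s = 3.01 × 10^-10 M
Check: 3s = 9.0 × 10^-10 ≪ 0.0222, so the approximation is valid.

3.01 x 10^-10 M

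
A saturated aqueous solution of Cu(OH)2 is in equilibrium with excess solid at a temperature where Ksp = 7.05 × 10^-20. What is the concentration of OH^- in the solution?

5.20e-7 M

Cu(OH)2(s) ⇌ Cu^2+(aq) + 2 OH^-(aq)
Ksp = [Cu^2+][OH^-]^2
Let s = molar solubility. Then [Cu^2+] = s and [OH^-] = 2s.
So Ksp = s × (2s)^2 = 4s^3
Solving, s = (7.05 × 10^-20/4)^(1/3) = 2.602 × 10^-7 M
[OH^-] = 2s = 5.20 × 10^-7 M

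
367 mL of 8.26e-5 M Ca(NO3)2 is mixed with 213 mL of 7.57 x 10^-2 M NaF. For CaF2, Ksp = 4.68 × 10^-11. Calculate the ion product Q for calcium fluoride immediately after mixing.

Q = 4.04 × 10^-8

Total volume = 367 + 213 = 580 mL.
[Ca^2+] = 8.26 x 10^-5 × (367/580) = 5.227 x 10^-5 M
[F^-] = 7.57 × 10^-2 × (213/580) = 2.780 x 10^-2 M
CaF2(s) ⇌ Ca^2+(aq) + 2 F^-(aq), so Q = [Ca^2+][F^-]^2
Q = (5.227 × 10^-5)(2.780 × 10^-2)^2 = 4.04 × 10^-8
Q > Ksp, so CaF2 will precipitate.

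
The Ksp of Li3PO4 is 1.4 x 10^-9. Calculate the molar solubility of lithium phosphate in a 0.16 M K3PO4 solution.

Li3PO4(s) ⇌ 3 Li^+(aq) + PO4^3-(aq)
Ksp = [Li^+]^3[PO4^3-]
Let s = moles of Li3PO4 that dissolve per litre. [Li^+] = 3s, [PO4^3-] = 0.16 + s ≈ 0.16 (Ksp is small, so little additional dissolves).
Ksp ≈ (3s)^3 × 0.16
s = 6.9 × 10^-4 M
Check: s = 6.9 x 10^-4 ≪ 0.16, so the approximation is valid.

s ≈ 6.9 × 10^-4 M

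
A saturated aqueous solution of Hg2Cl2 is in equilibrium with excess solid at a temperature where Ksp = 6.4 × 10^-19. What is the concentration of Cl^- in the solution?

Hg2Cl2(s) <=> Hg2^2+ + 2 Cl^-
Ksp = [Hg2^2+][Cl^-]^2
For each mole of Hg2Cl2 that dissolves: [Hg2^2+] = s, [Cl^-] = 2s.
Substituting: Ksp = s(2s)^2 = 4s^3
Solving, s = (6.4 × 10^-19/4)^(1/3) = 5.43 × 10^-7 M
[Cl^-] = 2s = 1.1 x 10^-6 M

[Cl^-] = 1.1 × 10^-6 M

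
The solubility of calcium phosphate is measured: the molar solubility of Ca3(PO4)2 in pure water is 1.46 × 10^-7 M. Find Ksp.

Ca3(PO4)2(s) <=> 3 Ca^2+ + 2 PO4^3-
If s mol/L of Ca3(PO4)2 dissolves, [Ca^2+] = 3s and [PO4^3-] = 2s.
Ksp = [Ca^2+]^3[PO4^3-]^2
Substituting: Ksp = (3s)^3(2s)^2 = 108s^5
With s = 1.46 × 10^-7: Ksp = 7.16 x 10^-33

Ksp ≈ 7.16 × 10^-33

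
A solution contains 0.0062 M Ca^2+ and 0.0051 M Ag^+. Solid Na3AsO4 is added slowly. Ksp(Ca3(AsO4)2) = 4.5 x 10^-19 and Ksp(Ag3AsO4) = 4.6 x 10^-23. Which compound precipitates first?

Ag3AsO4

Precipitation of each salt starts when its ion product equals its Ksp.
For Ca3(AsO4)2: 4.5 x 10^-19 = (0.0062)^3 × [AsO4^3-]^2  ⇒  [AsO4^3-] = 1.4 x 10^-6 M.
For Ag3AsO4: 4.6 x 10^-23 = (0.0051)^3 × [AsO4^3-]  ⇒  [AsO4^3-] = 3.5 × 10^-16 M.
The salt with the lower threshold [AsO4^3-] precipitates first: Ag3AsO4.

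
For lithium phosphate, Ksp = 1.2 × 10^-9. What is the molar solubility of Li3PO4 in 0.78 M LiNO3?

Li3PO4(s) <=> 3 Li^+ + PO4^3-
Ksp = [Li^+]^3[PO4^3-]
Let s be the molar solubility in this solution. [Li^+] = 0.78 + 3s ≈ 0.78, [PO4^3-] = s (since Li^+ from LiNO3 dominates).
Ksp ≈ (0.78)^3 × s
s = 2.5 × 10^-9 M
Check: 3s = 7.6 × 10^-9 ≪ 0.78, so the approximation is valid.

s = 2.5 × 10^-9 M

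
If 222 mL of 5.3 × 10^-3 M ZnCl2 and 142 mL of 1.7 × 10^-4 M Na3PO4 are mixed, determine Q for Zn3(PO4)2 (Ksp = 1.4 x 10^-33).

Total volume = 222 + 142 = 364 mL.
[Zn^2+] = 5.3 x 10^-3 × (222/364) = 3.23 x 10^-3 M
[PO4^3-] = 1.7 x 10^-4 × (142/364) = 6.63 x 10^-5 M
Zn3(PO4)2(s) ⇌ 3 Zn^2+ + 2 PO4^3-, so Q = [Zn^2+]^3[PO4^3-]^2
Q = (3.23 × 10^-3)^3(6.63 x 10^-5)^2 = 1.5 × 10^-16
Q > Ksp, so Zn3(PO4)2 will precipitate.

Q ≈ 1.5 × 10^-16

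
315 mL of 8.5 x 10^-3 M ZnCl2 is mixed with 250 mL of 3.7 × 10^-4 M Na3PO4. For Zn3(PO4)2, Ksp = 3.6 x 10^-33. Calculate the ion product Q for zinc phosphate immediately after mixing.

Total volume = 315 + 250 = 565 mL.
[Zn^2+] = 8.5 × 10^-3 × (315/565) = 4.74 × 10^-3 M
[PO4^3-] = 3.7 × 10^-4 × (250/565) = 1.64 × 10^-4 M
Zn3(PO4)2(s) ⇌ 3 Zn^2+(aq) + 2 PO4^3-(aq), so Q = [Zn^2+]^3[PO4^3-]^2
Q = (4.74 × 10^-3)^3(1.64 x 10^-4)^2 = 2.9 x 10^-15
Q > Ksp, so Zn3(PO4)2 will precipitate.

Q = 2.9e-15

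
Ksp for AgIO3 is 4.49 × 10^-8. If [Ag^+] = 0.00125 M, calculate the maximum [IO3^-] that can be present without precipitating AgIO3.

[IO3^-] = 3.59 × 10^-5 M

AgIO3(s) ⇌ Ag^+(aq) + IO3^-(aq)
Ksp = [Ag^+][IO3^-]
Precipitation begins when Q = Ksp. With [Ag^+] = 0.00125 M:
4.49 × 10^-8 = (0.00125) × [IO3^-]
[IO3^-] = (4.49 × 10^-8 / 1.25 × 10^-3) = 3.59 × 10^-5 M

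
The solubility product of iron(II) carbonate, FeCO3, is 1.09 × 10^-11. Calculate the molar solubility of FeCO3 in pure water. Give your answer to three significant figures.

s = 3.30 × 10^-6 M

FeCO3(s) ⇌ Fe^2+(aq) + CO3^2-(aq)
Ksp = [Fe^2+][CO3^2-]
Let s = molar solubility. Then [Fe^2+] = s and [CO3^2-] = s.
Ksp = (s)(s) = s^2
s = (1.09 × 10^-11)^(1/2) = 3.30 × 10^-6 M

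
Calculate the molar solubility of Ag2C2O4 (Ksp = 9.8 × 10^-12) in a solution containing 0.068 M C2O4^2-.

Ag2C2O4(s) ⇌ 2 Ag^+ + C2O4^2-
Ksp = [Ag^+]^2[C2O4^2-]
If s mol/L dissolves here, [Ag^+] = 2s, [C2O4^2-] = 0.068 + s ≈ 0.068 (Ksp is small, so little additional dissolves).
Ksp ≈ (2s)^2 × 0.068
s = 6.0 × 10^-6 M
Check: s = 6.0 x 10^-6 ≪ 0.068, so the approximation is valid.

6.0e-6 M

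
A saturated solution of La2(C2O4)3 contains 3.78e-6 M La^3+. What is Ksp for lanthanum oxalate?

La2(C2O4)3(s) ⇌ 2 La^3+ + 3 C2O4^2-
Stoichiometry gives [C2O4^2-] = (3/2)[La^3+] = 5.670 x 10^-6 M.
Ksp = [La^3+]^2[C2O4^2-]^3
Ksp = (3.78 × 10^-6)^2 × (5.670 × 10^-6)^3 = 2.60 × 10^-27

Ksp = 2.60e-27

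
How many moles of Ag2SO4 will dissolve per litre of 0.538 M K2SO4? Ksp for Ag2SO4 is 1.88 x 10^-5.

Ag2SO4(s) <=> 2 Ag^+ + SO4^2-
Ksp = [Ag^+]^2[SO4^2-]
Let s be the molar solubility in this solution. [Ag^+] = 2s, [SO4^2-] = 0.538 + s ≈ 0.538 (common-ion effect: SO4^2- is already 0.538 M).
Ksp ≈ (2s)^2 × 0.538
s = 2.96 × 10^-3 M
Check: s = 3.0 × 10^-3 ≪ 0.538, so the approximation is valid.

s = 2.96 × 10^-3 M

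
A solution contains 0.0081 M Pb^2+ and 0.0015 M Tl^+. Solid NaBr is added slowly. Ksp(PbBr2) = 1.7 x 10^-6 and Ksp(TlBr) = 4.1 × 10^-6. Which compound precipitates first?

TlBr

Precipitation of each salt starts when its ion product equals its Ksp.
For PbBr2: 1.7 x 10^-6 = 0.0081 × [Br^-]^2  ⇒  [Br^-] = 1.4 x 10^-2 M.
For TlBr: 4.1 × 10^-6 = 0.0015 × [Br^-]  ⇒  [Br^-] = 2.7 × 10^-3 M.
The salt with the lower threshold [Br^-] precipitates first: TlBr.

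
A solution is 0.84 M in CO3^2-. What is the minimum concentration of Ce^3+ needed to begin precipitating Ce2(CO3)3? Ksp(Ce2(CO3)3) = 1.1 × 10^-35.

Ce2(CO3)3(s) <=> 2 Ce^3+(aq) + 3 CO3^2-(aq)
Ksp = [Ce^3+]^2[CO3^2-]^3
Precipitation begins when Q = Ksp. With [CO3^2-] = 0.84 M:
1.1 × 10^-35 = (0.84)^3 × [Ce^3+]^2
[Ce^3+] = (1.1 × 10^-35 / 5.93 × 10^-1)^(1/2) = 4.3 x 10^-18 M

[Ce^3+] ≈ 4.3 × 10^-18 M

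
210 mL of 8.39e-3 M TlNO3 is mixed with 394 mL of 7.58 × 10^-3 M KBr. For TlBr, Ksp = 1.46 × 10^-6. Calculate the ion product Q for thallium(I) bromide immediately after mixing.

Q ≈ 1.44 × 10^-5

Total volume = 210 + 394 = 604 mL.
[Tl^+] = 8.39 x 10^-3 × (210/604) = 2.917 × 10^-3 M
[Br^-] = 7.58 x 10^-3 × (394/604) = 4.945 × 10^-3 M
TlBr(s) <=> Tl^+ + Br^-, so Q = [Tl^+][Br^-]
Q = (2.917 × 10^-3)(4.945 × 10^-3) = 1.44 × 10^-5
Q > Ksp, so TlBr will precipitate.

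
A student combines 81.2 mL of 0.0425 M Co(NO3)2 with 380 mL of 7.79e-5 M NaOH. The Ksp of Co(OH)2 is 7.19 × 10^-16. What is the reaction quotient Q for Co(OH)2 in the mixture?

Q = 3.08e-11

Total volume = 81.2 + 380 = 461.2 mL.
[Co^2+] = 4.25 x 10^-2 × (81.2/461.2) = 7.483 x 10^-3 M
[OH^-] = 7.79 × 10^-5 × (380/461.2) = 6.418 × 10^-5 M
Co(OH)2(s) <=> Co^2+ + 2 OH^-, so Q = [Co^2+][OH^-]^2
Q = (7.483 × 10^-3)(6.418 × 10^-5)^2 = 3.08 × 10^-11
Q > Ksp, so Co(OH)2 will precipitate.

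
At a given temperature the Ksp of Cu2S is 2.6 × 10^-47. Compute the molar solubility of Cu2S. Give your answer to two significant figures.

s ≈ 1.9e-16 M

Cu2S(s) <=> 2 Cu^+ + S^2-
Ksp = [Cu^+]^2[S^2-]
If s mol/L of Cu2S dissolves, [Cu^+] = 2s and [S^2-] = s.
Ksp = (2s)^2s = 4s^3
Solving, s = (2.6 × 10^-47/4)^(1/3) = 1.9 x 10^-16 M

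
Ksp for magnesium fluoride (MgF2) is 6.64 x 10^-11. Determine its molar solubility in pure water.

2.55 × 10^-4 M

MgF2(s) <=> Mg^2+(aq) + 2 F^-(aq)
Ksp = [Mg^2+][F^-]^2
Let s = molar solubility. Then [Mg^2+] = s and [F^-] = 2s.
So Ksp = s × (2s)^2 = 4s^3
s^3 = 6.64 x 10^-11 / 4, so s = 2.55 × 10^-4 M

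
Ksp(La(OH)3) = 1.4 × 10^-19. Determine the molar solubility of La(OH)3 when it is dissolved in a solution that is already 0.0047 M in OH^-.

La(OH)3(s) ⇌ La^3+(aq) + 3 OH^-(aq)
Ksp = [La^3+][OH^-]^3
Let s be the molar solubility in this solution. [La^3+] = s, [OH^-] = 0.0047 + 3s ≈ 0.0047 (common-ion effect: OH^- is already 0.0047 M).
Ksp ≈ s × (0.0047)^3
s = 1.3 × 10^-12 M
Check: 3s = 4.0 × 10^-12 ≪ 0.0047, so the approximation is valid.

s ≈ 1.3 × 10^-12 M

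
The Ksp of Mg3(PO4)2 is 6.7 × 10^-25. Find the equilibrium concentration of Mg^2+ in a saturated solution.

Mg3(PO4)2(s) ⇌ 3 Mg^2+(aq) + 2 PO4^3-(aq)
Ksp = [Mg^2+]^3[PO4^3-]^2
For each mole of Mg3(PO4)2 that dissolves: [Mg^2+] = 3s, [PO4^3-] = 2s.
So Ksp = (3s)^3 × (2s)^2 = 108s^5
s = (6.7 × 10^-25 / 108)^(1/5) = 5.73 × 10^-6 M
[Mg^2+] = 3s = 1.7 x 10^-5 M

1.7 × 10^-5 M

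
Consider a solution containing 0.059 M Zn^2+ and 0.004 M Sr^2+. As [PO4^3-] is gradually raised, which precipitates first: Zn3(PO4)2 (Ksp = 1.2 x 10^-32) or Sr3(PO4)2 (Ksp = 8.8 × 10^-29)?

Precipitation of each salt starts when its ion product equals its Ksp.
For Zn3(PO4)2: 1.2 x 10^-32 = (0.059)^3 × [PO4^3-]^2  ⇒  [PO4^3-] = 7.6 × 10^-15 M.
For Sr3(PO4)2: 8.8 × 10^-29 = (0.004)^3 × [PO4^3-]^2  ⇒  [PO4^3-] = 3.7 × 10^-11 M.
The salt with the lower threshold [PO4^3-] precipitates first: Zn3(PO4)2.

Zn3(PO4)2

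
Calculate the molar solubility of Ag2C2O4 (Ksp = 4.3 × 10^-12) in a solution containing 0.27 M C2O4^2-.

2.0 × 10^-6 M

Ag2C2O4(s) ⇌ 2 Ag^+(aq) + C2O4^2-(aq)
Ksp = [Ag^+]^2[C2O4^2-]
Let s = moles of Ag2C2O4 that dissolve per litre. [Ag^+] = 2s, [C2O4^2-] = 0.27 + s ≈ 0.27 (Ksp is small, so little additional dissolves).
Ksp ≈ (2s)^2 × 0.27
s = 2.0 x 10^-6 M
Check: s = 2.0 × 10^-6 ≪ 0.27, so the approximation is valid.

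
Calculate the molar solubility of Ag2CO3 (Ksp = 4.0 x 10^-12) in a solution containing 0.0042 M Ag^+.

2.3e-7 M

Ag2CO3(s) ⇌ 2 Ag^+(aq) + CO3^2-(aq)
Ksp = [Ag^+]^2[CO3^2-]
Let s = moles of Ag2CO3 that dissolve per litre. [Ag^+] = 0.0042 + 2s ≈ 0.0042, [CO3^2-] = s (common-ion effect: Ag^+ is already 0.0042 M).
Ksp ≈ (0.0042)^2 × s
s = 2.3 x 10^-7 M
Check: 2s = 4.5 × 10^-7 ≪ 0.0042, so the approximation is valid.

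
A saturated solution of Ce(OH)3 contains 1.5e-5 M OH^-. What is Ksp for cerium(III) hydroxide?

Ce(OH)3(s) ⇌ Ce^3+ + 3 OH^-
Stoichiometry gives [Ce^3+] = (1/3)[OH^-] = 5.00 × 10^-6 M.
Ksp = [Ce^3+][OH^-]^3
Ksp = 5.00 × 10^-6 × (1.5 x 10^-5)^3 = 1.7 × 10^-20

Ksp = 1.7e-20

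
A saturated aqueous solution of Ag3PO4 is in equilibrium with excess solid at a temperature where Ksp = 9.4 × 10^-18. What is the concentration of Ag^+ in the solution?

[Ag^+] = 7.3 x 10^-5 M

Ag3PO4(s) ⇌ 3 Ag^+ + PO4^3-
Ksp = [Ag^+]^3[PO4^3-]
For each mole of Ag3PO4 that dissolves: [Ag^+] = 3s, [PO4^3-] = s.
So Ksp = (3s)^3 × s = 27s^4
s^4 = 9.4 × 10^-18 / 27, so s = 2.43 × 10^-5 M
[Ag^+] = 3s = 7.3 x 10^-5 M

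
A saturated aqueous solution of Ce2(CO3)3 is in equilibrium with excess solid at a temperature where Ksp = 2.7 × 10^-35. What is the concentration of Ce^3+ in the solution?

Ce2(CO3)3(s) ⇌ 2 Ce^3+ + 3 CO3^2-
Ksp = [Ce^3+]^2[CO3^2-]^3
With molar solubility s: [Ce^3+] = 2s, [CO3^2-] = 3s.
Substituting: Ksp = (2s)^2(3s)^3 = 108s^5
s^5 = 2.7 × 10^-35 / 108, so s = 4.78 × 10^-8 M
[Ce^3+] = 2s = 9.6 × 10^-8 M

[Ce^3+] ≈ 9.6 x 10^-8 M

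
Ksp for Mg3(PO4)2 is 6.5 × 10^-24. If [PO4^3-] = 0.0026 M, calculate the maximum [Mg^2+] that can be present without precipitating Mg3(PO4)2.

[Mg^2+] ≈ 9.9 × 10^-7 M

Mg3(PO4)2(s) ⇌ 3 Mg^2+(aq) + 2 PO4^3-(aq)
Ksp = [Mg^2+]^3[PO4^3-]^2
Precipitation begins when Q = Ksp. With [PO4^3-] = 0.0026 M:
6.5 × 10^-24 = (0.0026)^2 × [Mg^2+]^3
[Mg^2+] = (6.5 × 10^-24 / 6.76 × 10^-6)^(1/3) = 9.9 × 10^-7 M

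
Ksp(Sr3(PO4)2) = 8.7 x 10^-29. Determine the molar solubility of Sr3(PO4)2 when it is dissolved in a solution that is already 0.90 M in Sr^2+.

Sr3(PO4)2(s) ⇌ 3 Sr^2+ + 2 PO4^3-
Ksp = [Sr^2+]^3[PO4^3-]^2
Let s = moles of Sr3(PO4)2 that dissolve per litre. [Sr^2+] = 0.90 + 3s ≈ 0.90, [PO4^3-] = 2s (Ksp is small, so little additional dissolves).
Ksp ≈ (0.90)^3 × (2s)^2
s = 5.5 × 10^-15 M
Check: 3s = 1.6 × 10^-14 ≪ 0.90, so the approximation is valid.

s ≈ 5.5 × 10^-15 M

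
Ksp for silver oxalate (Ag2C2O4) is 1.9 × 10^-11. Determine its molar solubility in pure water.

Ag2C2O4(s) ⇌ 2 Ag^+(aq) + C2O4^2-(aq)
Ksp = [Ag^+]^2[C2O4^2-]
If s mol/L of Ag2C2O4 dissolves, [Ag^+] = 2s and [C2O4^2-] = s.
Ksp = (2s)^2s = 4s^3
s = (1.9 × 10^-11 / 4)^(1/3) = 1.7 × 10^-4 M

s = 1.7 × 10^-4 M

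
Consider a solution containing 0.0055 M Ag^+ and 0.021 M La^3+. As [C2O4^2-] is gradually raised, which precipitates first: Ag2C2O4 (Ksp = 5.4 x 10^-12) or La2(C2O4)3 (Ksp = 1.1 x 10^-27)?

Precipitation of each salt starts when its ion product equals its Ksp.
For Ag2C2O4: 5.4 x 10^-12 = (0.0055)^2 × [C2O4^2-]  ⇒  [C2O4^2-] = 1.8 × 10^-7 M.
For La2(C2O4)3: 1.1 x 10^-27 = (0.021)^2 × [C2O4^2-]^3  ⇒  [C2O4^2-] = 1.4 x 10^-8 M.
The salt with the lower threshold [C2O4^2-] precipitates first: La2(C2O4)3.

La2(C2O4)3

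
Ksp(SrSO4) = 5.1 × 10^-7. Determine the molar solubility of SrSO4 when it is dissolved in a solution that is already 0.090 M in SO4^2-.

5.7 × 10^-6 M

SrSO4(s) ⇌ Sr^2+ + SO4^2-
Ksp = [Sr^2+][SO4^2-]
Let s = moles of SrSO4 that dissolve per litre. [Sr^2+] = s, [SO4^2-] = 0.090 + s ≈ 0.090 (common-ion effect: SO4^2- is already 0.090 M).
Ksp ≈ s × 0.090
s = 5.7 x 10^-6 M
Check: s = 5.7 x 10^-6 ≪ 0.090, so the approximation is valid.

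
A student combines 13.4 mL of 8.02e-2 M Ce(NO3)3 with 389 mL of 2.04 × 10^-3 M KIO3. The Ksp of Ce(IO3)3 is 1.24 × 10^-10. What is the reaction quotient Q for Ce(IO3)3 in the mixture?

Total volume = 13.4 + 389 = 402.4 mL.
[Ce^3+] = 8.02 × 10^-2 × (13.4/402.4) = 2.671 × 10^-3 M
[IO3^-] = 2.04 × 10^-3 × (389/402.4) = 1.972 × 10^-3 M
Ce(IO3)3(s) ⇌ Ce^3+ + 3 IO3^-, so Q = [Ce^3+][IO3^-]^3
Q = (2.671 x 10^-3)(1.972 × 10^-3)^3 = 2.05 × 10^-11
Q < Ksp, so no precipitate of Ce(IO3)3 forms.

Q ≈ 2.05 × 10^-11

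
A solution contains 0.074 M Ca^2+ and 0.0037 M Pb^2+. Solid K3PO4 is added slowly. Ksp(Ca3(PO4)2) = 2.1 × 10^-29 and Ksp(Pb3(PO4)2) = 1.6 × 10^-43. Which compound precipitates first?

Precipitation of each salt starts when its ion product equals its Ksp.
For Ca3(PO4)2: 2.1 × 10^-29 = (0.074)^3 × [PO4^3-]^2  ⇒  [PO4^3-] = 2.3 x 10^-13 M.
For Pb3(PO4)2: 1.6 × 10^-43 = (0.0037)^3 × [PO4^3-]^2  ⇒  [PO4^3-] = 1.8 × 10^-18 M.
The salt with the lower threshold [PO4^3-] precipitates first: Pb3(PO4)2.

Pb3(PO4)2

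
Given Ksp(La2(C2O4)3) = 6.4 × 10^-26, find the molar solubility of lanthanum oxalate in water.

3.6e-6 M

La2(C2O4)3(s) ⇌ 2 La^3+ + 3 C2O4^2-
Ksp = [La^3+]^2[C2O4^2-]^3
With molar solubility s: [La^3+] = 2s, [C2O4^2-] = 3s.
Ksp = (2s)^2(3s)^3 = 108s^5
s^5 = 6.4 × 10^-26 / 108, so s = 3.6 × 10^-6 M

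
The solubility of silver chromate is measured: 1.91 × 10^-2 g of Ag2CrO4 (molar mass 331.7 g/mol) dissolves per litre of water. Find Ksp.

7.64 × 10^-13

Molar solubility s = (1.91 × 10^-2 g/L) / (331.7 g/mol) = 5.758 × 10^-5 M.
Ag2CrO4(s) ⇌ 2 Ag^+ + CrO4^2-
With molar solubility s: [Ag^+] = 2s, [CrO4^2-] = s.
Ksp = [Ag^+]^2[CrO4^2-]
Substituting: Ksp = (2s)^2s = 4s^3
Ksp = 4 × (5.758 × 10^-5)^3 = 7.64 × 10^-13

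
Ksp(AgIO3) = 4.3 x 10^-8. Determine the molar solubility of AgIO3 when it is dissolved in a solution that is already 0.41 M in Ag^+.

AgIO3(s) <=> Ag^+ + IO3^-
Ksp = [Ag^+][IO3^-]
Let s be the molar solubility in this solution. [Ag^+] = 0.41 + s ≈ 0.41, [IO3^-] = s (Ksp is small, so little additional dissolves).
Ksp ≈ 0.41 × s
s = 1.0 × 10^-7 M
Check: s = 1.0 × 10^-7 ≪ 0.41, so the approximation is valid.

1.0 × 10^-7 M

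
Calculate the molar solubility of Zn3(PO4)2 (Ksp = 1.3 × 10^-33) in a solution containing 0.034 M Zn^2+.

s ≈ 2.9 × 10^-15 M

Zn3(PO4)2(s) ⇌ 3 Zn^2+ + 2 PO4^3-
Ksp = [Zn^2+]^3[PO4^3-]^2
Let s be the molar solubility in this solution. [Zn^2+] = 0.034 + 3s ≈ 0.034, [PO4^3-] = 2s (Ksp is small, so little additional dissolves).
Ksp ≈ (0.034)^3 × (2s)^2
s = 2.9 x 10^-15 M
Check: 3s = 8.6 × 10^-15 ≪ 0.034, so the approximation is valid.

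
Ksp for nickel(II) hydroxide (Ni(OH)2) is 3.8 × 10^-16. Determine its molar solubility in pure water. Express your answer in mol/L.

s ≈ 4.6 x 10^-6 M

Ni(OH)2(s) <=> Ni^2+ + 2 OH^-
Ksp = [Ni^2+][OH^-]^2
Let s = molar solubility. Then [Ni^2+] = s and [OH^-] = 2s.
So Ksp = s × (2s)^2 = 4s^3
s^3 = 3.8 × 10^-16 / 4, so s = 4.6 × 10^-6 M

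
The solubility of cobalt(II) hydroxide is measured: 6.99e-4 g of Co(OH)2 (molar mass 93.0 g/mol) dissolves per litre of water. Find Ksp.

Molar solubility s = (6.99 × 10^-4 g/L) / (93.0 g/mol) = 7.516 x 10^-6 M.
Co(OH)2(s) ⇌ Co^2+(aq) + 2 OH^-(aq)
For each mole of Co(OH)2 that dissolves: [Co^2+] = s, [OH^-] = 2s.
Ksp = [Co^2+][OH^-]^2
So Ksp = s × (2s)^2 = 4s^3
With s = 7.516 × 10^-6: Ksp = 1.70 x 10^-15

Ksp = 1.70 x 10^-15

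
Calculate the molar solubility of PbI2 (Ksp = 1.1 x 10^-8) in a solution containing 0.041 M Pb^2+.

s ≈ 2.6 × 10^-4 M

PbI2(s) <=> Pb^2+(aq) + 2 I^-(aq)
Ksp = [Pb^2+][I^-]^2
If s mol/L dissolves here, [Pb^2+] = 0.041 + s ≈ 0.041, [I^-] = 2s (since the Pb^2+ already present dominates).
Ksp ≈ 0.041 × (2s)^2
s = 2.6 x 10^-4 M
Check: s = 2.6 × 10^-4 ≪ 0.041, so the approximation is valid.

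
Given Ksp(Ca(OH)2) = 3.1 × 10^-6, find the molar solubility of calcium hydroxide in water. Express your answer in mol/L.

9.2e-3 M

Ca(OH)2(s) <=> Ca^2+ + 2 OH^-
Ksp = [Ca^2+][OH^-]^2
If s mol/L of Ca(OH)2 dissolves, [Ca^2+] = s and [OH^-] = 2s.
Substituting: Ksp = s(2s)^2 = 4s^3
s^3 = 3.1 × 10^-6 / 4, so s = 9.2 × 10^-3 M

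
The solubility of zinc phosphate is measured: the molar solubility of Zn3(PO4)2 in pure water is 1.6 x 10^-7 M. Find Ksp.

Zn3(PO4)2(s) <=> 3 Zn^2+ + 2 PO4^3-
With molar solubility s: [Zn^2+] = 3s, [PO4^3-] = 2s.
Ksp = [Zn^2+]^3[PO4^3-]^2
Ksp = (3s)^3(2s)^2 = 108s^5
With s = 1.6 x 10^-7: Ksp = 1.1 × 10^-32

Ksp = 1.1 x 10^-32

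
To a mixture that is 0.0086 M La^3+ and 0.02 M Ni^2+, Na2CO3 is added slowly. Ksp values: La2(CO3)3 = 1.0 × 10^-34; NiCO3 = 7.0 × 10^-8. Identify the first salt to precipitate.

Each salt begins to precipitate when Q = Ksp, i.e. when [CO3^2-] reaches its threshold.
For La2(CO3)3: 1.0 × 10^-34 = (0.0086)^2 × [CO3^2-]^3  ⇒  [CO3^2-] = 1.1 x 10^-10 M.
For NiCO3: 7.0 × 10^-8 = 0.02 × [CO3^2-]  ⇒  [CO3^2-] = 3.5 × 10^-6 M.
The salt with the lower threshold [CO3^2-] precipitates first: La2(CO3)3.

La2(CO3)3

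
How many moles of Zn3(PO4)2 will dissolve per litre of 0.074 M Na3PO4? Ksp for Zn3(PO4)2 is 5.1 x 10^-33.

Zn3(PO4)2(s) ⇌ 3 Zn^2+ + 2 PO4^3-
Ksp = [Zn^2+]^3[PO4^3-]^2
Let s be the molar solubility in this solution. [Zn^2+] = 3s, [PO4^3-] = 0.074 + 2s ≈ 0.074 (since PO4^3- from Na3PO4 dominates).
Ksp ≈ (3s)^3 × (0.074)^2
s = 3.3 × 10^-11 M
Check: 2s = 6.5 x 10^-11 ≪ 0.074, so the approximation is valid.

s ≈ 3.3 × 10^-11 M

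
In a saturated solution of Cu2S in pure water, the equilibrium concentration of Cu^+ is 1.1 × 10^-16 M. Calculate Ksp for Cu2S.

Ksp ≈ 6.7e-49

Cu2S(s) <=> 2 Cu^+(aq) + S^2-(aq)
Stoichiometry gives [S^2-] = (1/2)[Cu^+] = 5.50 × 10^-17 M.
Ksp = [Cu^+]^2[S^2-]
Ksp = (1.1 x 10^-16)^2 × 5.50 × 10^-17 = 6.7 × 10^-49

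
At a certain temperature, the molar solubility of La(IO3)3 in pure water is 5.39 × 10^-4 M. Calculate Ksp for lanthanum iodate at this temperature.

2.28 × 10^-12

La(IO3)3(s) ⇌ La^3+ + 3 IO3^-
For each mole of La(IO3)3 that dissolves: [La^3+] = s, [IO3^-] = 3s.
Ksp = [La^3+][IO3^-]^3
Substituting: Ksp = s(3s)^3 = 27s^4
With s = 5.39 × 10^-4: Ksp = 2.28 × 10^-12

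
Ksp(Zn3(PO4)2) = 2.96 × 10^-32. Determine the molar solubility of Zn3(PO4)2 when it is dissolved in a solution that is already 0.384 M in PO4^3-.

Zn3(PO4)2(s) <=> 3 Zn^2+(aq) + 2 PO4^3-(aq)
Ksp = [Zn^2+]^3[PO4^3-]^2
Let s be the molar solubility in this solution. [Zn^2+] = 3s, [PO4^3-] = 0.384 + 2s ≈ 0.384 (common-ion effect: PO4^3- is already 0.384 M).
Ksp ≈ (3s)^3 × (0.384)^2
s = 1.95 × 10^-11 M
Check: 2s = 3.9 x 10^-11 ≪ 0.384, so the approximation is valid.

1.95 × 10^-11 M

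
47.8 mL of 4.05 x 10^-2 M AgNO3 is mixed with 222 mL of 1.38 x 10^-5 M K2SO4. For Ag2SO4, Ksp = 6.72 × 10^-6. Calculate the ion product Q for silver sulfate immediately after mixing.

Q ≈ 5.85 × 10^-10

Total volume = 47.8 + 222 = 269.8 mL.
[Ag^+] = 4.05 × 10^-2 × (47.8/269.8) = 7.175 x 10^-3 M
[SO4^2-] = 1.38 × 10^-5 × (222/269.8) = 1.136 × 10^-5 M
Ag2SO4(s) ⇌ 2 Ag^+ + SO4^2-, so Q = [Ag^+]^2[SO4^2-]
Q = (7.175 x 10^-3)^2(1.136 x 10^-5) = 5.85 x 10^-10
Q < Ksp, so no precipitate of Ag2SO4 forms.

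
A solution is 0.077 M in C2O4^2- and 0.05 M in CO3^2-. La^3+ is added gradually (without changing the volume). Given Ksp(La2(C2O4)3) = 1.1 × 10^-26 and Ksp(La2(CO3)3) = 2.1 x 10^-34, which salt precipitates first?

Precipitation of each salt starts when its ion product equals its Ksp.
For La2(C2O4)3: 1.1 × 10^-26 = (0.077)^3 × [La^3+]^2  ⇒  [La^3+] = 4.9 × 10^-12 M.
For La2(CO3)3: 2.1 x 10^-34 = (0.05)^3 × [La^3+]^2  ⇒  [La^3+] = 1.3 × 10^-15 M.
The salt with the lower threshold [La^3+] precipitates first: La2(CO3)3.

La2(CO3)3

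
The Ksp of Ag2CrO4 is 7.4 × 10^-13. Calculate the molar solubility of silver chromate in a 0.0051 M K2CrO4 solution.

s ≈ 6.0 x 10^-6 M

Ag2CrO4(s) ⇌ 2 Ag^+(aq) + CrO4^2-(aq)
Ksp = [Ag^+]^2[CrO4^2-]
Let s = moles of Ag2CrO4 that dissolve per litre. [Ag^+] = 2s, [CrO4^2-] = 0.0051 + s ≈ 0.0051 (since CrO4^2- from K2CrO4 dominates).
Ksp ≈ (2s)^2 × 0.0051
s = 6.0 x 10^-6 M
Check: s = 6.0 × 10^-6 ≪ 0.0051, so the approximation is valid.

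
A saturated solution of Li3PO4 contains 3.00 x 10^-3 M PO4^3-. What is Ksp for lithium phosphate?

Li3PO4(s) ⇌ 3 Li^+ + PO4^3-
Stoichiometry gives [Li^+] = (3/1)[PO4^3-] = 9.000 x 10^-3 M.
Ksp = [Li^+]^3[PO4^3-]
Ksp = (9.000 × 10^-3)^3 × 3.00 x 10^-3 = 2.19 × 10^-9

Ksp = 2.19 × 10^-9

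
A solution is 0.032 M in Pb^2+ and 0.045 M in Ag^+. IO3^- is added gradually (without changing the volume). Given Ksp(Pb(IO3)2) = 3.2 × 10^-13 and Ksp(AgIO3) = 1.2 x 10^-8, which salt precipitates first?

Precipitation of each salt starts when its ion product equals its Ksp.
For Pb(IO3)2: 3.2 × 10^-13 = 0.032 × [IO3^-]^2  ⇒  [IO3^-] = 3.2 × 10^-6 M.
For AgIO3: 1.2 x 10^-8 = 0.045 × [IO3^-]  ⇒  [IO3^-] = 2.7 x 10^-7 M.
The salt with the lower threshold [IO3^-] precipitates first: AgIO3.

AgIO3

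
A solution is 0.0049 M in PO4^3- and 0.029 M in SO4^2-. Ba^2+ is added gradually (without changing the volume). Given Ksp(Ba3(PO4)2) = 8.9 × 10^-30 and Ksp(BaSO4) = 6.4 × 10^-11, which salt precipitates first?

Each salt begins to precipitate when Q = Ksp, i.e. when [Ba^2+] reaches its threshold.
For Ba3(PO4)2: 8.9 × 10^-30 = (0.0049)^2 × [Ba^2+]^3  ⇒  [Ba^2+] = 7.2 × 10^-9 M.
For BaSO4: 6.4 × 10^-11 = 0.029 × [Ba^2+]  ⇒  [Ba^2+] = 2.2 x 10^-9 M.
The salt with the lower threshold [Ba^2+] precipitates first: BaSO4.

BaSO4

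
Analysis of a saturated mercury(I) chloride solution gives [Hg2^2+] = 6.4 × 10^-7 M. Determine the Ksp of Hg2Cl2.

Hg2Cl2(s) ⇌ Hg2^2+(aq) + 2 Cl^-(aq)
Stoichiometry gives [Cl^-] = (2/1)[Hg2^2+] = 1.28 x 10^-6 M.
Ksp = [Hg2^2+][Cl^-]^2
Ksp = 6.4 x 10^-7 × (1.28 × 10^-6)^2 = 1.0 x 10^-18

Ksp ≈ 1.0 × 10^-18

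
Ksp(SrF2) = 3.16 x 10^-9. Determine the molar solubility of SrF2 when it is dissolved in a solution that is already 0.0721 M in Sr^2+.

SrF2(s) <=> Sr^2+ + 2 F^-
Ksp = [Sr^2+][F^-]^2
If s mol/L dissolves here, [Sr^2+] = 0.0721 + s ≈ 0.0721, [F^-] = 2s (Ksp is small, so little additional dissolves).
Ksp ≈ 0.0721 × (2s)^2
s = 1.05 × 10^-4 M
Check: s = 1.0 x 10^-4 ≪ 0.0721, so the approximation is valid.

s ≈ 1.05 × 10^-4 M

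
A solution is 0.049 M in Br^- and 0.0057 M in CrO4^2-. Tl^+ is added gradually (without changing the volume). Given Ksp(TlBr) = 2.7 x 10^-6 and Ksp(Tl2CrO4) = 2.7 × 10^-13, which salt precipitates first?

Tl2CrO4

Precipitation of each salt starts when its ion product equals its Ksp.
For TlBr: 2.7 x 10^-6 = 0.049 × [Tl^+]  ⇒  [Tl^+] = 5.5 x 10^-5 M.
For Tl2CrO4: 2.7 × 10^-13 = 0.0057 × [Tl^+]^2  ⇒  [Tl^+] = 6.9 x 10^-6 M.
The salt with the lower threshold [Tl^+] precipitates first: Tl2CrO4.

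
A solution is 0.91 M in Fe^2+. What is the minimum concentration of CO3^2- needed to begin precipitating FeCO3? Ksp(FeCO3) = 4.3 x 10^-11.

FeCO3(s) ⇌ Fe^2+(aq) + CO3^2-(aq)
Ksp = [Fe^2+][CO3^2-]
Precipitation begins when Q = Ksp. With [Fe^2+] = 0.91 M:
4.3 x 10^-11 = (0.91) × [CO3^2-]
[CO3^2-] = (4.3 x 10^-11 / 9.1 × 10^-1) = 4.7 x 10^-11 M

4.7 × 10^-11 M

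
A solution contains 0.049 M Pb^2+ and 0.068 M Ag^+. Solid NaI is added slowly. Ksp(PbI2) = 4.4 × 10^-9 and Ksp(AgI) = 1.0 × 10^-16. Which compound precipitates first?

AgI

Precipitation of each salt starts when its ion product equals its Ksp.
For PbI2: 4.4 × 10^-9 = 0.049 × [I^-]^2  ⇒  [I^-] = 3.0 x 10^-4 M.
For AgI: 1.0 × 10^-16 = 0.068 × [I^-]  ⇒  [I^-] = 1.5 × 10^-15 M.
The salt with the lower threshold [I^-] precipitates first: AgI.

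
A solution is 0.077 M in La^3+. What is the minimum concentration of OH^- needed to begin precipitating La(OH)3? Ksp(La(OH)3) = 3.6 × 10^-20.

La(OH)3(s) <=> La^3+(aq) + 3 OH^-(aq)
Ksp = [La^3+][OH^-]^3
Precipitation begins when Q = Ksp. With [La^3+] = 0.077 M:
3.6 × 10^-20 = (0.077) × [OH^-]^3
[OH^-] = (3.6 × 10^-20 / 7.7 × 10^-2)^(1/3) = 7.8 × 10^-7 M

[OH^-] = 7.8 × 10^-7 M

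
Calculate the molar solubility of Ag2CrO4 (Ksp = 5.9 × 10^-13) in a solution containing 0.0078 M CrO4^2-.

Ag2CrO4(s) ⇌ 2 Ag^+(aq) + CrO4^2-(aq)
Ksp = [Ag^+]^2[CrO4^2-]
If s mol/L dissolves here, [Ag^+] = 2s, [CrO4^2-] = 0.0078 + s ≈ 0.0078 (since the CrO4^2- already present dominates).
Ksp ≈ (2s)^2 × 0.0078
s = 4.3 × 10^-6 M
Check: s = 4.3 x 10^-6 ≪ 0.0078, so the approximation is valid.

s = 4.3 × 10^-6 M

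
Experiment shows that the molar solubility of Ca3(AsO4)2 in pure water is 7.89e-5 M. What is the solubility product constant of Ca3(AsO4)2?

3.30 × 10^-19

Ca3(AsO4)2(s) ⇌ 3 Ca^2+(aq) + 2 AsO4^3-(aq)
Let s = molar solubility. Then [Ca^2+] = 3s and [AsO4^3-] = 2s.
Ksp = [Ca^2+]^3[AsO4^3-]^2
So Ksp = (3s)^3 × (2s)^2 = 108s^5
With s = 7.89 × 10^-5: Ksp = 3.30 × 10^-19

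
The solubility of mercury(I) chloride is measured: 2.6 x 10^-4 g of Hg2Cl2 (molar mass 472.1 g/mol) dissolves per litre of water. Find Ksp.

Ksp ≈ 6.7 × 10^-19

Molar solubility s = (2.6 × 10^-4 g/L) / (472.1 g/mol) = 5.51 × 10^-7 M.
Hg2Cl2(s) ⇌ Hg2^2+(aq) + 2 Cl^-(aq)
For each mole of Hg2Cl2 that dissolves: [Hg2^2+] = s, [Cl^-] = 2s.
Ksp = [Hg2^2+][Cl^-]^2
Ksp = s(2s)^2 = 4s^3
With s = 5.51 × 10^-7: Ksp = 6.7 × 10^-19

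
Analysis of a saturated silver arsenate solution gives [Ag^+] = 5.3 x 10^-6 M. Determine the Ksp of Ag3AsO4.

Ksp ≈ 2.6 × 10^-22

Ag3AsO4(s) ⇌ 3 Ag^+ + AsO4^3-
Stoichiometry gives [AsO4^3-] = (1/3)[Ag^+] = 1.77 × 10^-6 M.
Ksp = [Ag^+]^3[AsO4^3-]
Ksp = (5.3 × 10^-6)^3 × 1.77 × 10^-6 = 2.6 × 10^-22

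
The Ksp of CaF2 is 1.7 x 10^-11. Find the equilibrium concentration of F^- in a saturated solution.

3.2 x 10^-4 M

CaF2(s) <=> Ca^2+(aq) + 2 F^-(aq)
Ksp = [Ca^2+][F^-]^2
Let s = molar solubility. Then [Ca^2+] = s and [F^-] = 2s.
So Ksp = s × (2s)^2 = 4s^3
s = (1.7 x 10^-11 / 4)^(1/3) = 1.62 x 10^-4 M
[F^-] = 2s = 3.2 x 10^-4 M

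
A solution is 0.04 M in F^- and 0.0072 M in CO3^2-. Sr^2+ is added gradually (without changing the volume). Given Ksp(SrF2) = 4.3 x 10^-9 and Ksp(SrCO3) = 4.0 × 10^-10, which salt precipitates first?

Precipitation of each salt starts when its ion product equals its Ksp.
For SrF2: 4.3 x 10^-9 = (0.04)^2 × [Sr^2+]  ⇒  [Sr^2+] = 2.7 x 10^-6 M.
For SrCO3: 4.0 × 10^-10 = 0.0072 × [Sr^2+]  ⇒  [Sr^2+] = 5.6 x 10^-8 M.
The salt with the lower threshold [Sr^2+] precipitates first: SrCO3.

SrCO3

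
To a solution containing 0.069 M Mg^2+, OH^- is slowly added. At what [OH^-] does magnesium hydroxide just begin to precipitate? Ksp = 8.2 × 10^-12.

Mg(OH)2(s) ⇌ Mg^2+ + 2 OH^-
Ksp = [Mg^2+][OH^-]^2
Precipitation begins when Q = Ksp. With [Mg^2+] = 0.069 M:
8.2 × 10^-12 = (0.069) × [OH^-]^2
[OH^-] = (8.2 × 10^-12 / 6.9 × 10^-2)^(1/2) = 1.1 x 10^-5 M

1.1e-5 M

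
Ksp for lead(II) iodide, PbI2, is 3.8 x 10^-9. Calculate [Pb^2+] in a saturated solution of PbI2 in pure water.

9.8 x 10^-4 M

PbI2(s) ⇌ Pb^2+(aq) + 2 I^-(aq)
Ksp = [Pb^2+][I^-]^2
Let s = molar solubility. Then [Pb^2+] = s and [I^-] = 2s.
Ksp = s(2s)^2 = 4s^3
Solving, s = (3.8 x 10^-9/4)^(1/3) = 9.83 x 10^-4 M
[Pb^2+] = s = 9.8 × 10^-4 M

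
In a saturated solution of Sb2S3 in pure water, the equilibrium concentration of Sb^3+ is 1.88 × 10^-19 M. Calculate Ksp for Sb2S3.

7.93e-94

Sb2S3(s) <=> 2 Sb^3+(aq) + 3 S^2-(aq)
Stoichiometry gives [S^2-] = (3/2)[Sb^3+] = 2.820 x 10^-19 M.
Ksp = [Sb^3+]^2[S^2-]^3
Ksp = (1.88 x 10^-19)^2 × (2.820 x 10^-19)^3 = 7.93 × 10^-94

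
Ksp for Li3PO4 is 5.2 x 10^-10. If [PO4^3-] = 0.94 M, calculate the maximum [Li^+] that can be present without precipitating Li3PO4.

Li3PO4(s) <=> 3 Li^+(aq) + PO4^3-(aq)
Ksp = [Li^+]^3[PO4^3-]
Precipitation begins when Q = Ksp. With [PO4^3-] = 0.94 M:
5.2 x 10^-10 = (0.94) × [Li^+]^3
[Li^+] = (5.2 x 10^-10 / 9.4 × 10^-1)^(1/3) = 8.2 × 10^-4 M

[Li^+] = 8.2e-4 M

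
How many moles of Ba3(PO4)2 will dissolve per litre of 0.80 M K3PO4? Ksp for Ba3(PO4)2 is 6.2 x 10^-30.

Ba3(PO4)2(s) ⇌ 3 Ba^2+(aq) + 2 PO4^3-(aq)
Ksp = [Ba^2+]^3[PO4^3-]^2
Let s be the molar solubility in this solution. [Ba^2+] = 3s, [PO4^3-] = 0.80 + 2s ≈ 0.80 (common-ion effect: PO4^3- is already 0.80 M).
Ksp ≈ (3s)^3 × (0.80)^2
s = 7.1 × 10^-11 M
Check: 2s = 1.4 × 10^-10 ≪ 0.80, so the approximation is valid.

s = 7.1e-11 M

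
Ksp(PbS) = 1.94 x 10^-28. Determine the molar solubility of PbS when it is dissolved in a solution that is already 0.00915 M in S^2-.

s = 2.12 x 10^-26 M

PbS(s) ⇌ Pb^2+(aq) + S^2-(aq)
Ksp = [Pb^2+][S^2-]
If s mol/L dissolves here, [Pb^2+] = s, [S^2-] = 0.00915 + s ≈ 0.00915 (Ksp is small, so little additional dissolves).
Ksp ≈ s × 0.00915
s = 2.12 x 10^-26 M
Check: s = 2.1 × 10^-26 ≪ 0.00915, so the approximation is valid.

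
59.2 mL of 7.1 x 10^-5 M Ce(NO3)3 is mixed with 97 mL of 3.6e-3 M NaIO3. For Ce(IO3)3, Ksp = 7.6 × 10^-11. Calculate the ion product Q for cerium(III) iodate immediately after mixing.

3.0e-13

Total volume = 59.2 + 97 = 156.2 mL.
[Ce^3+] = 7.1 × 10^-5 × (59.2/156.2) = 2.69 × 10^-5 M
[IO3^-] = 3.6 x 10^-3 × (97/156.2) = 2.24 × 10^-3 M
Ce(IO3)3(s) ⇌ Ce^3+ + 3 IO3^-, so Q = [Ce^3+][IO3^-]^3
Q = (2.69 × 10^-5)(2.24 x 10^-3)^3 = 3.0 × 10^-13
Q < Ksp, so no precipitate of Ce(IO3)3 forms.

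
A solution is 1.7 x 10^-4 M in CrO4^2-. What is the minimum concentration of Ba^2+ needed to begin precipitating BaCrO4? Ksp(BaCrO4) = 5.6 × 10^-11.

BaCrO4(s) ⇌ Ba^2+(aq) + CrO4^2-(aq)
Ksp = [Ba^2+][CrO4^2-]
Precipitation begins when Q = Ksp. With [CrO4^2-] = 1.7 x 10^-4 M:
5.6 × 10^-11 = (1.7 x 10^-4) × [Ba^2+]
[Ba^2+] = (5.6 × 10^-11 / 1.7 × 10^-4) = 3.3 × 10^-7 M

[Ba^2+] ≈ 3.3 x 10^-7 M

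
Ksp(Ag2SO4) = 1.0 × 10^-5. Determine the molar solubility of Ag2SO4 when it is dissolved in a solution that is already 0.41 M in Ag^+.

s ≈ 5.9 × 10^-5 M

Ag2SO4(s) ⇌ 2 Ag^+(aq) + SO4^2-(aq)
Ksp = [Ag^+]^2[SO4^2-]
Let s = moles of Ag2SO4 that dissolve per litre. [Ag^+] = 0.41 + 2s ≈ 0.41, [SO4^2-] = s (common-ion effect: Ag^+ is already 0.41 M).
Ksp ≈ (0.41)^2 × s
s = 5.9 × 10^-5 M
Check: 2s = 1.2 × 10^-4 ≪ 0.41, so the approximation is valid.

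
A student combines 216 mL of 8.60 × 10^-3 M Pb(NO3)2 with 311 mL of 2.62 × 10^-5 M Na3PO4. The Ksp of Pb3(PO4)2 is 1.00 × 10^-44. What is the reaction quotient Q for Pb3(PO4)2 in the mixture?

Total volume = 216 + 311 = 527 mL.
[Pb^2+] = 8.60 × 10^-3 × (216/527) = 3.525 x 10^-3 M
[PO4^3-] = 2.62 × 10^-5 × (311/527) = 1.546 × 10^-5 M
Pb3(PO4)2(s) ⇌ 3 Pb^2+(aq) + 2 PO4^3-(aq), so Q = [Pb^2+]^3[PO4^3-]^2
Q = (3.525 x 10^-3)^3(1.546 × 10^-5)^2 = 1.05 x 10^-17
Q > Ksp, so Pb3(PO4)2 will precipitate.

1.05 × 10^-17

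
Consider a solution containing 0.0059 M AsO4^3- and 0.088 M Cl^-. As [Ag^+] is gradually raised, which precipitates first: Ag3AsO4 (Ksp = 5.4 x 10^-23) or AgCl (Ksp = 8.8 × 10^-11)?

Each salt begins to precipitate when Q = Ksp, i.e. when [Ag^+] reaches its threshold.
For Ag3AsO4: 5.4 x 10^-23 = 0.0059 × [Ag^+]^3  ⇒  [Ag^+] = 2.1 × 10^-7 M.
For AgCl: 8.8 × 10^-11 = 0.088 × [Ag^+]  ⇒  [Ag^+] = 1.0 × 10^-9 M.
The salt with the lower threshold [Ag^+] precipitates first: AgCl.

AgCl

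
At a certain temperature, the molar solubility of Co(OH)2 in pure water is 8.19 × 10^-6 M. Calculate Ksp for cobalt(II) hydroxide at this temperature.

Ksp ≈ 2.20 × 10^-15

Co(OH)2(s) ⇌ Co^2+ + 2 OH^-
For each mole of Co(OH)2 that dissolves: [Co^2+] = s, [OH^-] = 2s.
Ksp = [Co^2+][OH^-]^2
Substituting: Ksp = s(2s)^2 = 4s^3
Ksp = 4 × (8.19 × 10^-6)^3 = 2.20 x 10^-15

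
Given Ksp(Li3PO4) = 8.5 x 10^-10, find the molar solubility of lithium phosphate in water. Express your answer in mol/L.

s = 2.4e-3 M

Li3PO4(s) ⇌ 3 Li^+ + PO4^3-
Ksp = [Li^+]^3[PO4^3-]
Let s = molar solubility. Then [Li^+] = 3s and [PO4^3-] = s.
So Ksp = (3s)^3 × s = 27s^4
s = (8.5 x 10^-10 / 27)^(1/4) = 2.4 × 10^-3 M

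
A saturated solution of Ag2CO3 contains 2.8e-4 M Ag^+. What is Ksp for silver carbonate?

Ag2CO3(s) ⇌ 2 Ag^+ + CO3^2-
Stoichiometry gives [CO3^2-] = (1/2)[Ag^+] = 1.40 × 10^-4 M.
Ksp = [Ag^+]^2[CO3^2-]
Ksp = (2.8 × 10^-4)^2 × 1.40 × 10^-4 = 1.1 x 10^-11

Ksp = 1.1e-11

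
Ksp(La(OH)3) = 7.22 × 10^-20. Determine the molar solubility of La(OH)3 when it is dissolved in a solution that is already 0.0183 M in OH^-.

s = 1.18 × 10^-14 M

La(OH)3(s) ⇌ La^3+ + 3 OH^-
Ksp = [La^3+][OH^-]^3
Let s = moles of La(OH)3 that dissolve per litre. [La^3+] = s, [OH^-] = 0.0183 + 3s ≈ 0.0183 (Ksp is small, so little additional dissolves).
Ksp ≈ s × (0.0183)^3
s = 1.18 × 10^-14 M
Check: 3s = 3.5 × 10^-14 ≪ 0.0183, so the approximation is valid.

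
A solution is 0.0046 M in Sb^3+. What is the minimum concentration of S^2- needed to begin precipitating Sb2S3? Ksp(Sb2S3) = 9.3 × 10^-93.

[S^2-] = 7.6 × 10^-30 M

Sb2S3(s) ⇌ 2 Sb^3+(aq) + 3 S^2-(aq)
Ksp = [Sb^3+]^2[S^2-]^3
Precipitation begins when Q = Ksp. With [Sb^3+] = 0.0046 M:
9.3 × 10^-93 = (0.0046)^2 × [S^2-]^3
[S^2-] = (9.3 × 10^-93 / 2.12 × 10^-5)^(1/3) = 7.6 × 10^-30 M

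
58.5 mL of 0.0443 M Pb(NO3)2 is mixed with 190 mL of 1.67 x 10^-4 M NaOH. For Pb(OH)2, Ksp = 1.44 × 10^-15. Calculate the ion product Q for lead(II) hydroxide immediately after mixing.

Q = 1.70e-10

Total volume = 58.5 + 190 = 248.5 mL.
[Pb^2+] = 4.43 × 10^-2 × (58.5/248.5) = 1.043 x 10^-2 M
[OH^-] = 1.67 × 10^-4 × (190/248.5) = 1.277 x 10^-4 M
Pb(OH)2(s) <=> Pb^2+(aq) + 2 OH^-(aq), so Q = [Pb^2+][OH^-]^2
Q = (1.043 x 10^-2)(1.277 × 10^-4)^2 = 1.70 x 10^-10
Q > Ksp, so Pb(OH)2 will precipitate.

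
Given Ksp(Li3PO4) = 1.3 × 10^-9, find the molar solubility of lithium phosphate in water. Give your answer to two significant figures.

s = 2.6 × 10^-3 M

Li3PO4(s) <=> 3 Li^+ + PO4^3-
Ksp = [Li^+]^3[PO4^3-]
For each mole of Li3PO4 that dissolves: [Li^+] = 3s, [PO4^3-] = s.
Ksp = (3s)^3s = 27s^4
s^4 = 1.3 × 10^-9 / 27, so s = 2.6 x 10^-3 M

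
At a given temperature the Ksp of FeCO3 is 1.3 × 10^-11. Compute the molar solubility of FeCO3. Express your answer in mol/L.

FeCO3(s) <=> Fe^2+(aq) + CO3^2-(aq)
Ksp = [Fe^2+][CO3^2-]
With molar solubility s: [Fe^2+] = s, [CO3^2-] = s.
Ksp = (s)(s) = s^2
s = √(1.3 × 10^-11) = 3.6 × 10^-6 M

3.6e-6 M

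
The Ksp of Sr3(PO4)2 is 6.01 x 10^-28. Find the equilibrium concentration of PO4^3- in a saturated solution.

Sr3(PO4)2(s) <=> 3 Sr^2+(aq) + 2 PO4^3-(aq)
Ksp = [Sr^2+]^3[PO4^3-]^2
Let s = molar solubility. Then [Sr^2+] = 3s and [PO4^3-] = 2s.
Substituting: Ksp = (3s)^3(2s)^2 = 108s^5
Solving, s = (6.01 x 10^-28/108)^(1/5) = 1.410 x 10^-6 M
[PO4^3-] = 2s = 2.82 × 10^-6 M

2.82 x 10^-6 M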